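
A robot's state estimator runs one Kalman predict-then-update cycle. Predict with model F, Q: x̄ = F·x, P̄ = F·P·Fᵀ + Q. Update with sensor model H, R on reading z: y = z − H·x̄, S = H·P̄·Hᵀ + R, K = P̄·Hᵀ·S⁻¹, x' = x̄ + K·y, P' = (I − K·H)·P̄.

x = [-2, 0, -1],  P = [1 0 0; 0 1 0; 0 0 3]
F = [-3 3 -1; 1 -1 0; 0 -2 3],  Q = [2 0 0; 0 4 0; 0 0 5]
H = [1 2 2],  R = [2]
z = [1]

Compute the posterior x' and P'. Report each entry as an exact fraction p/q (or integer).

x' = [799/125, -42/25, -131/125]
P' = [2514/125 -112/25 -716/125; -112/25 26/5 -72/25; -716/125 -72/25 779/125]

x̄ = F·x = [7, -2, -3]
P̄ = F·P·Fᵀ + Q = [23 -6 -15; -6 6 2; -15 2 36]
y = z − H·x̄ = [4]
S = H·P̄·Hᵀ + R = [125]
K = P̄·Hᵀ·S⁻¹ = [-19/125; 2/25; 61/125]
x' = x̄ + K·y = [799/125, -42/25, -131/125]
P' = (I − K·H)·P̄ = [2514/125 -112/25 -716/125; -112/25 26/5 -72/25; -716/125 -72/25 779/125]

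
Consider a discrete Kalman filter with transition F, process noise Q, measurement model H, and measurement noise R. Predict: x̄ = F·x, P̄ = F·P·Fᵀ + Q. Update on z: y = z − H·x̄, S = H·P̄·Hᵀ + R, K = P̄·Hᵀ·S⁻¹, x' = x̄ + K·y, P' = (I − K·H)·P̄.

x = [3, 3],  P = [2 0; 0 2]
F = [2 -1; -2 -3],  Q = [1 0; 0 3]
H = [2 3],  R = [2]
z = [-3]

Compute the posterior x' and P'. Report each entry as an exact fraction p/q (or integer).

x' = [1425/283, -1257/283]
P' = [2857/283 -1894/283; -1894/283 1318/283]

x̄ = F·x = [3, -15]
P̄ = F·P·Fᵀ + Q = [11 -2; -2 29]
y = z − H·x̄ = [36]
S = H·P̄·Hᵀ + R = [283]
K = P̄·Hᵀ·S⁻¹ = [16/283; 83/283]
x' = x̄ + K·y = [1425/283, -1257/283]
P' = (I − K·H)·P̄ = [2857/283 -1894/283; -1894/283 1318/283]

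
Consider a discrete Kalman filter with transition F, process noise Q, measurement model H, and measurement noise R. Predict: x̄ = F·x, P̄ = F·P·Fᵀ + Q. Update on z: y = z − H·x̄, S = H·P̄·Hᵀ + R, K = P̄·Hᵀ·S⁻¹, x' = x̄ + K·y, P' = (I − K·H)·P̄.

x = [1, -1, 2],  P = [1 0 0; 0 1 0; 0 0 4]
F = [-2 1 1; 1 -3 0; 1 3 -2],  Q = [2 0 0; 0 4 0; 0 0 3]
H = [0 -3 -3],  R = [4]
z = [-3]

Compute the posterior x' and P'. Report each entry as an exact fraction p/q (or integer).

x' = [-571/247, 1150/247, -915/247]
P' = [1421/247 -587/247 539/247; -587/247 3134/247 -3110/247; 539/247 -3110/247 3194/247]

x̄ = F·x = [-1, 4, -6]
P̄ = F·P·Fᵀ + Q = [11 -5 -7; -5 14 -8; -7 -8 29]
y = z − H·x̄ = [-9]
S = H·P̄·Hᵀ + R = [247]
K = P̄·Hᵀ·S⁻¹ = [36/247; -18/247; -63/247]
x' = x̄ + K·y = [-571/247, 1150/247, -915/247]
P' = (I − K·H)·P̄ = [1421/247 -587/247 539/247; -587/247 3134/247 -3110/247; 539/247 -3110/247 3194/247]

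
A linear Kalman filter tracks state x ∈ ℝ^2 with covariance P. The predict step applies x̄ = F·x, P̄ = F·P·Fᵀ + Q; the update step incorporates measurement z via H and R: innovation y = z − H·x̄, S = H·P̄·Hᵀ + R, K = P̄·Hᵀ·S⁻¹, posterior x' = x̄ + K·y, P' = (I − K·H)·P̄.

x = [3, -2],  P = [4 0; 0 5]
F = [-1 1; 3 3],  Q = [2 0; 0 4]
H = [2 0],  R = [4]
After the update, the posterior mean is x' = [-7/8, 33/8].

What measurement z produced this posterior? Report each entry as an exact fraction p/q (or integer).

x̄ = F·x = [-5, 3]
P̄ = F·P·Fᵀ + Q = [11 3; 3 85]
S = H·P̄·Hᵀ + R = [48]
K = P̄·Hᵀ·S⁻¹ = [11/24; 1/8]
x' − x̄ = [33/8, 9/8] = K·y
y = (KᵀK)⁻¹·Kᵀ·(x' − x̄) = [9]
z = y + H·x̄ = [9] + [-10] = [-1]

z = [-1]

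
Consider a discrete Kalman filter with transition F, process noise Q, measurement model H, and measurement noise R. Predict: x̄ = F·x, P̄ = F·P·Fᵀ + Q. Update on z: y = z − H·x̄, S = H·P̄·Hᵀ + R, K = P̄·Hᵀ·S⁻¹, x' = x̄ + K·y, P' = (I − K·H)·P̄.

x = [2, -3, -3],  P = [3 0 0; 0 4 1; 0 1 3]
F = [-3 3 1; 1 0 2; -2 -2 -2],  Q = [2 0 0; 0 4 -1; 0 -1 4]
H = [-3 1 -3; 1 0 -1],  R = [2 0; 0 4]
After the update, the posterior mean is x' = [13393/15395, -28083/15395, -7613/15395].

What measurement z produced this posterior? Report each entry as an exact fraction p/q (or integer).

x̄ = F·x = [-18, -4, 8]
P̄ = F·P·Fᵀ + Q = [74 3 -20; 3 19 -23; -20 -23 52]
S = H·P̄·Hᵀ + R = [915 -40; -40 170]
K = P̄·Hᵀ·S⁻¹ = [-2327/15395 1593/3079; 1447/15395 539/3079; -2311/15395 -7064/15395]
x' − x̄ = [290503/15395, 33497/15395, -130773/15395] = K·y
y = (KᵀK)⁻¹·Kᵀ·(x' − x̄) = [-29, 28]
z = y + H·x̄ = [-29, 28] + [26, -26] = [-3, 2]

z = [-3, 2]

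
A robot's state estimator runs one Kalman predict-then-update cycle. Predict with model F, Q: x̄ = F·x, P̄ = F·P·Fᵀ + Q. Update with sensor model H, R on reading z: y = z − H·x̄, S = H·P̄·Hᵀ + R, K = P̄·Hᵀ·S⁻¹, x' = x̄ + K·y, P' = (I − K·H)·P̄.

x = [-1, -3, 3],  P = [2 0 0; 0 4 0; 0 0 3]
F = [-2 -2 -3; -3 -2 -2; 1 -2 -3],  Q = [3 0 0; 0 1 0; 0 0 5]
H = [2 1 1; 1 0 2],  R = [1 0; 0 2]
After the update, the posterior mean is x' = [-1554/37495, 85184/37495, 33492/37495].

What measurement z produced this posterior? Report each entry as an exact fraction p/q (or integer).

x̄ = F·x = [-1, 3, -4]
P̄ = F·P·Fᵀ + Q = [54 46 39; 46 47 28; 39 28 50]
S = H·P̄·Hᵀ + R = [710 505; 505 412]
K = P̄·Hᵀ·S⁻¹ = [12856/37495 -749/7499; 17294/37495 -2383/7499; -5923/37495 3982/7499]
x' − x̄ = [35941/37495, -27301/37495, 183472/37495] = K·y
y = (KᵀK)⁻¹·Kᵀ·(x' − x̄) = [6, 11]
z = y + H·x̄ = [6, 11] + [-3, -9] = [3, 2]

z = [3, 2]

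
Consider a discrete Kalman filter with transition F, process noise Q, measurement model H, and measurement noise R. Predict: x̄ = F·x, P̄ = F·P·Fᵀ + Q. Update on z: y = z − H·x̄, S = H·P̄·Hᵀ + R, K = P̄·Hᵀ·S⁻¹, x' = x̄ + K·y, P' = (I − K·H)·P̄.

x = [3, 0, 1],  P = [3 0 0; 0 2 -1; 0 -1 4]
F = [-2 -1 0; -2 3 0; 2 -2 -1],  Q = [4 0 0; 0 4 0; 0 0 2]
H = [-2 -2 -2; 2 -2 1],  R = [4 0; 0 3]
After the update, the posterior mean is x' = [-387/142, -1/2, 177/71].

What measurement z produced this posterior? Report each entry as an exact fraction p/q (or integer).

z = [1, -2]

x̄ = F·x = [-6, -6, 5]
P̄ = F·P·Fᵀ + Q = [18 6 -9; 6 34 -21; -9 -21 22]
S = H·P̄·Hᵀ + R = [108 32; 32 233]
K = P̄·Hᵀ·S⁻¹ = [-747/2414 129/1207; -9/34 -5/17; 564/6035 1114/6035]
x' − x̄ = [465/142, 11/2, -178/71] = K·y
y = (KᵀK)⁻¹·Kᵀ·(x' − x̄) = [-13, -7]
z = y + H·x̄ = [-13, -7] + [14, 5] = [1, -2]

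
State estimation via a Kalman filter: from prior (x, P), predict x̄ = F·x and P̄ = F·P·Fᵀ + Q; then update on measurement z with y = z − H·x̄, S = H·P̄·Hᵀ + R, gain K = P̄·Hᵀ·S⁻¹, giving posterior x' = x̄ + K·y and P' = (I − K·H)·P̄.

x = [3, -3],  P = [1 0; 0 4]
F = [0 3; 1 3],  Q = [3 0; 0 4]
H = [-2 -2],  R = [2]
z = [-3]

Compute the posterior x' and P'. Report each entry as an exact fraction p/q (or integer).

x̄ = F·x = [-9, -6]
P̄ = F·P·Fᵀ + Q = [39 36; 36 41]
y = z − H·x̄ = [-33]
S = H·P̄·Hᵀ + R = [610]
K = P̄·Hᵀ·S⁻¹ = [-15/61; -77/305]
x' = x̄ + K·y = [-54/61, 711/305]
P' = (I − K·H)·P̄ = [129/61 -114/61; -114/61 647/305]

x' = [-54/61, 711/305]
P' = [129/61 -114/61; -114/61 647/305]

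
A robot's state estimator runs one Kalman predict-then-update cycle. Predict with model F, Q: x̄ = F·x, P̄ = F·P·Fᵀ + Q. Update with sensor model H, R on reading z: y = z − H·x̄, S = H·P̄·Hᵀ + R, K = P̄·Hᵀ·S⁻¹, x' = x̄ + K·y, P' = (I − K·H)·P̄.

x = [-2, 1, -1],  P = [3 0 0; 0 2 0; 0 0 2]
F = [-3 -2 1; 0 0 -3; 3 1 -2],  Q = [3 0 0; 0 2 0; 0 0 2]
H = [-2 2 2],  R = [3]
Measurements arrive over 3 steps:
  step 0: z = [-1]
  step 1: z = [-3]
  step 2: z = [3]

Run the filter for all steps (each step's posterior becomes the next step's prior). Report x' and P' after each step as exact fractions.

step 0: x' = [1659/823, 2849/823, -1609/823], P' = [6676/823 7374/823 -941/823; 7374/823 10684/823 -3196/823; -941/823 -3196/823 2513/823]
step 1: x' = [8385934/3526441, 7458537/3526441, -4274096/3526441], P' = [33059908/3526441 41468664/3526441 -9690347/3526441; 41468664/3526441 62304169/3526441 -20557759/3526441; -9690347/3526441 -20557759/3526441 11951054/3526441]
step 2: x' = [1423315024/20556473131, 13359596670/20556473131, 19177566439/20556473131], P' = [156726721165/20556473131 188473610019/20556473131 -39135785840/20556473131; 188473610019/20556473131 284396759404/20556473131 -94178295592/20556473131; -39135785840/20556473131 -94178295592/20556473131 61318179329/20556473131]

step 0: x̄ = F·x = [3, 3, -3]
step 0: P̄ = F·P·Fᵀ + Q = [40 -6 -35; -6 20 12; -35 12 39]
step 0: y = z − H·x̄ = [5]
step 0: S = H·P̄·Hᵀ + R = [823]
step 0: K = P̄·Hᵀ·S⁻¹ = [-162/823; 76/823; 172/823]
step 0: x' = x̄ + K·y = [1659/823, 2849/823, -1609/823]
step 0: P' = (I − K·H)·P̄ = [6676/823 7374/823 -941/823; 7374/823 10684/823 -3196/823; -941/823 -3196/823 2513/823]
step 1: x̄ = F·x = [-12284/823, 4827/823, 11044/823]
step 1: P̄ = F·P·Fᵀ + Q = [214720/823 -35184/823 -177293/823; -35184/823 24263/823 33135/823; -177293/823 33135/823 150786/823]
step 1: y = z − H·x̄ = [-58779/823]
step 1: S = H·P̄·Hᵀ + R = [3526441/823]
step 1: K = P̄·Hᵀ·S⁻¹ = [-854394/3526441; 185164/3526441; 722428/3526441]
step 1: x' = x̄ + K·y = [8385934/3526441, 7458537/3526441, -4274096/3526441]
step 1: P' = (I − K·H)·P̄ = [33059908/3526441 41468664/3526441 -9690347/3526441; 41468664/3526441 62304169/3526441 -20557759/3526441; -9690347/3526441 -20557759/3526441 11951054/3526441]
step 2: x̄ = F·x = [-44348972/3526441, 12822288/3526441, 41164531/3526441]
step 2: P̄ = F·P·Fᵀ + Q = [1207283311/3526441 -246412839/3526441 -1009269512/3526441; -246412839/3526441 114612368/3526441 220592724/3526441; -1009269512/3526441 220592724/3526441 862027623/3526441]
step 2: y = z − H·x̄ = [-186092259/3526441]
step 2: S = H·P̄·Hᵀ + R = [20556473131/3526441]
step 2: K = P̄·Hᵀ·S⁻¹ = [-4925931324/20556473131; 1163235862/20556473131; 4183779718/20556473131]
step 2: x' = x̄ + K·y = [1423315024/20556473131, 13359596670/20556473131, 19177566439/20556473131]
step 2: P' = (I − K·H)·P̄ = [156726721165/20556473131 188473610019/20556473131 -39135785840/20556473131; 188473610019/20556473131 284396759404/20556473131 -94178295592/20556473131; -39135785840/20556473131 -94178295592/20556473131 61318179329/20556473131]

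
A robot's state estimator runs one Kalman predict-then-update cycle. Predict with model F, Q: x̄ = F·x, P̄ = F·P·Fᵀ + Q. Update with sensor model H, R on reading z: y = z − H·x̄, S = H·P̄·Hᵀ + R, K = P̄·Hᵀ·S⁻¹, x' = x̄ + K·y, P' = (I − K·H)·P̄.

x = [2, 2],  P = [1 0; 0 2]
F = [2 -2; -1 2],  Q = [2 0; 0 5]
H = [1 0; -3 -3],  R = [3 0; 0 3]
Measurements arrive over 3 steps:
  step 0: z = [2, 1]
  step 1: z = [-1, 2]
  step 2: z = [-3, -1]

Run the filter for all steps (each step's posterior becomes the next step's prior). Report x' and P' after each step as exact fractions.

step 0: x' = [40/29, -46/29], P' = [906/377 -894/377; -894/377 1002/377]
step 1: x' = [-151/271, -53/542], P' = [227253/84010 -89595/33604; -89595/33604 197869/67208]
step 2: x' = [-44840865/16572011, 49187218/16572011], P' = [225810354/82860055 -222598851/82860055; -222598851/82860055 245637264/82860055]

step 0: x̄ = F·x = [0, 2]
step 0: P̄ = F·P·Fᵀ + Q = [14 -10; -10 14]
step 0: y = z − H·x̄ = [2, 7]
step 0: S = H·P̄·Hᵀ + R = [17 -12; -12 75]
step 0: K = P̄·Hᵀ·S⁻¹ = [302/377 -12/377; -298/377 -108/377]
step 0: x' = x̄ + K·y = [40/29, -46/29]
step 0: P' = (I − K·H)·P̄ = [906/377 -894/377; -894/377 1002/377]
step 1: x̄ = F·x = [172/29, -132/29]
step 1: P̄ = F·P·Fᵀ + Q = [15538/377 -11184/377; -11184/377 10375/377]
step 1: y = z − H·x̄ = [-201/29, 178/29]
step 1: S = H·P̄·Hᵀ + R = [16669/377 -13062/377; -13062/377 33036/377]
step 1: K = P̄·Hᵀ·S⁻¹ = [75751/84010 -6531/168020; -29865/33604 -18679/67208]
step 1: x' = x̄ + K·y = [-151/271, -53/542]
step 1: P' = (I − K·H)·P̄ = [227253/84010 -89595/33604; -89595/33604 197869/67208]
step 2: x̄ = F·x = [-249/271, 98/271]
step 2: P̄ = F·P·Fᵀ + Q = [3858277/84010 -1393888/42005; -1393888/42005 1266299/42005]
step 2: y = z − H·x̄ = [-564/271, -724/271]
step 2: S = H·P̄·Hᵀ + R = [4110307/84010 -3211503/84010; -3211503/84010 7589937/84010]
step 2: K = P̄·Hᵀ·S⁻¹ = [75270118/82860055 -3211503/82860055; -74199617/82860055 -23038413/82860055]
step 2: x' = x̄ + K·y = [-44840865/16572011, 49187218/16572011]
step 2: P' = (I − K·H)·P̄ = [225810354/82860055 -222598851/82860055; -222598851/82860055 245637264/82860055]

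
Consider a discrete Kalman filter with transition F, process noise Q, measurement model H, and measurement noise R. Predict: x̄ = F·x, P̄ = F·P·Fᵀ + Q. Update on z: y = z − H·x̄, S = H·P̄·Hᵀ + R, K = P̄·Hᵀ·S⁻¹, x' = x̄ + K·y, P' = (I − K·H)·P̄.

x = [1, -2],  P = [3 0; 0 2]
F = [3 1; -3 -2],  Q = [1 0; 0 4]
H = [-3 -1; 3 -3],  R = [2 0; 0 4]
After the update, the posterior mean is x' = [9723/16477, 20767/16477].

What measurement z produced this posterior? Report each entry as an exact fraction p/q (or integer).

x̄ = F·x = [1, 1]
P̄ = F·P·Fᵀ + Q = [30 -31; -31 39]
S = H·P̄·Hᵀ + R = [125 -339; -339 1183]
K = P̄·Hᵀ·S⁻¹ = [-3880/16477 1437/16477; -3654/16477 -3972/16477]
x' − x̄ = [-6754/16477, 4290/16477] = K·y
y = (KᵀK)⁻¹·Kᵀ·(x' − x̄) = [1, -2]
z = y + H·x̄ = [1, -2] + [-4, 0] = [-3, -2]

z = [-3, -2]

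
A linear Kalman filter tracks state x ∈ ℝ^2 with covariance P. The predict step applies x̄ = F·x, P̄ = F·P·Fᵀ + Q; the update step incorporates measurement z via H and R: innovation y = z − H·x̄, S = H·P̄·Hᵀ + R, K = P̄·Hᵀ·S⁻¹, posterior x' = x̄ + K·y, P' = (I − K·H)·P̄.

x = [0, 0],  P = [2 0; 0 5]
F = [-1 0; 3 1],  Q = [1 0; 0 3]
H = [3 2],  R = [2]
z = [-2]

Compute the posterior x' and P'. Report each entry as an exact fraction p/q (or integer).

x̄ = F·x = [0, 0]
P̄ = F·P·Fᵀ + Q = [3 -6; -6 26]
y = z − H·x̄ = [-2]
S = H·P̄·Hᵀ + R = [61]
K = P̄·Hᵀ·S⁻¹ = [-3/61; 34/61]
x' = x̄ + K·y = [6/61, -68/61]
P' = (I − K·H)·P̄ = [174/61 -264/61; -264/61 430/61]

x' = [6/61, -68/61]
P' = [174/61 -264/61; -264/61 430/61]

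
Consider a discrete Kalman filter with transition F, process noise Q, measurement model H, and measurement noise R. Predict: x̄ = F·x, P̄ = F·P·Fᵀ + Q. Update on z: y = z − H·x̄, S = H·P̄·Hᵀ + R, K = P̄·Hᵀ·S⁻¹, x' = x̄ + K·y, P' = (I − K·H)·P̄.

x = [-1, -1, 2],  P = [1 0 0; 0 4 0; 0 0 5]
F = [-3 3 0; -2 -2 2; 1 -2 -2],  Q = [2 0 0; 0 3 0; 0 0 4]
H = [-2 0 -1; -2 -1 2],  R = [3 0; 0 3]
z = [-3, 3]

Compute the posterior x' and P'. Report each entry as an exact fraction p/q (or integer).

x̄ = F·x = [0, 8, -3]
P̄ = F·P·Fᵀ + Q = [47 -18 -27; -18 43 -6; -27 -6 41]
y = z − H·x̄ = [-6, 17]
S = H·P̄·Hᵀ + R = [124 118; 118 566]
K = P̄·Hᵀ·S⁻¹ = [-11291/28130 -4107/28130; 13007/28130 -1828/14065; -4699/28130 8037/28130]
x' = x̄ + K·y = [-2073/28130, 42423/14065, 80433/28130]
P' = (I − K·H)·P̄ = [31703/28130 -110151/28130 -29533/28130; -110151/28130 296916/14065 181281/28130; -29533/28130 181281/28130 73163/28130]

x' = [-2073/28130, 42423/14065, 80433/28130]
P' = [31703/28130 -110151/28130 -29533/28130; -110151/28130 296916/14065 181281/28130; -29533/28130 181281/28130 73163/28130]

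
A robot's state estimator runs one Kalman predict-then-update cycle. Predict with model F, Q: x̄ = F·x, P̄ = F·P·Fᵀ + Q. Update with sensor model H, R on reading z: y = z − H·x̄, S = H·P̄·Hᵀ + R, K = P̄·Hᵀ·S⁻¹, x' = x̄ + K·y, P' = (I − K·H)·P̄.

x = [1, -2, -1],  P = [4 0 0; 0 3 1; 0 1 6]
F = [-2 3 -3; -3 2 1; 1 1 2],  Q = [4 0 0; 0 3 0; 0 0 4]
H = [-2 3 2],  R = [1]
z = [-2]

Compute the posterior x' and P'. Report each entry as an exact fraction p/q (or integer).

x' = [-4438/587, -3229/587, -186/587]
P' = [69553/1174 51875/1174 -8343/1174; 51875/1174 45045/1174 -15611/1174; -8343/1174 -15611/1174 15161/1174]

x̄ = F·x = [-5, -8, -3]
P̄ = F·P·Fᵀ + Q = [83 21 -32; 21 61 11; -32 11 39]
y = z − H·x̄ = [18]
S = H·P̄·Hᵀ + R = [1174]
K = P̄·Hᵀ·S⁻¹ = [-167/1174; 163/1174; 175/1174]
x' = x̄ + K·y = [-4438/587, -3229/587, -186/587]
P' = (I − K·H)·P̄ = [69553/1174 51875/1174 -8343/1174; 51875/1174 45045/1174 -15611/1174; -8343/1174 -15611/1174 15161/1174]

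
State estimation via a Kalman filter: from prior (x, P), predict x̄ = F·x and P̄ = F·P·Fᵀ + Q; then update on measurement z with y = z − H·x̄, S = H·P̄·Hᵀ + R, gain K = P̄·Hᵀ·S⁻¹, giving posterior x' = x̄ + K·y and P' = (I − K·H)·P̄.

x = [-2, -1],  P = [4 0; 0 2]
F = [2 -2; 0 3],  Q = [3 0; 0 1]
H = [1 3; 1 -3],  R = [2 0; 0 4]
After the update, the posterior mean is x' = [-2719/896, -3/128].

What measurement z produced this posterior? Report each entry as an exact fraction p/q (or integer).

z = [-3, -3]

x̄ = F·x = [-2, -3]
P̄ = F·P·Fᵀ + Q = [27 -12; -12 19]
S = H·P̄·Hᵀ + R = [128 -144; -144 274]
K = P̄·Hᵀ·S⁻¹ = [3303/7168 423/896; 171/1024 -21/128]
x' − x̄ = [-927/896, 381/128] = K·y
y = (KᵀK)⁻¹·Kᵀ·(x' − x̄) = [8, -10]
z = y + H·x̄ = [8, -10] + [-11, 7] = [-3, -3]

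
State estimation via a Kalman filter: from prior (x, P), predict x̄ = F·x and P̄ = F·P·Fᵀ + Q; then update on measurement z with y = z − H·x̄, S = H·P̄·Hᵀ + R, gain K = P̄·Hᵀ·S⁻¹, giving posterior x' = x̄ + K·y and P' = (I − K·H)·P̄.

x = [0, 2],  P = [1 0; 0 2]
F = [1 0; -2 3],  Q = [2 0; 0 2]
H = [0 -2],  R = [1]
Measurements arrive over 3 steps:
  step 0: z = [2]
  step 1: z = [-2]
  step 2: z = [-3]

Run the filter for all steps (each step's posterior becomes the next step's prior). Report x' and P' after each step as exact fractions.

step 0: x' = [56/97, -90/97], P' = [275/97 -2/97; -2/97 24/97]
step 1: x' = [-7384/6233, 5754/6233], P' = [17389/6233 -556/6233; -556/6233 1534/6233]
step 2: x' = [37380/416233, 647030/416233], P' = [1141247/416233 -36446/416233; -36446/416233 102500/416233]

step 0: x̄ = F·x = [0, 6]
step 0: P̄ = F·P·Fᵀ + Q = [3 -2; -2 24]
step 0: y = z − H·x̄ = [14]
step 0: S = H·P̄·Hᵀ + R = [97]
step 0: K = P̄·Hᵀ·S⁻¹ = [4/97; -48/97]
step 0: x' = x̄ + K·y = [56/97, -90/97]
step 0: P' = (I − K·H)·P̄ = [275/97 -2/97; -2/97 24/97]
step 1: x̄ = F·x = [56/97, -382/97]
step 1: P̄ = F·P·Fᵀ + Q = [469/97 -556/97; -556/97 1534/97]
step 1: y = z − H·x̄ = [-958/97]
step 1: S = H·P̄·Hᵀ + R = [6233/97]
step 1: K = P̄·Hᵀ·S⁻¹ = [1112/6233; -3068/6233]
step 1: x' = x̄ + K·y = [-7384/6233, 5754/6233]
step 1: P' = (I − K·H)·P̄ = [17389/6233 -556/6233; -556/6233 1534/6233]
step 2: x̄ = F·x = [-7384/6233, 32030/6233]
step 2: P̄ = F·P·Fᵀ + Q = [29855/6233 -36446/6233; -36446/6233 102500/6233]
step 2: y = z − H·x̄ = [45361/6233]
step 2: S = H·P̄·Hᵀ + R = [416233/6233]
step 2: K = P̄·Hᵀ·S⁻¹ = [72892/416233; -205000/416233]
step 2: x' = x̄ + K·y = [37380/416233, 647030/416233]
step 2: P' = (I − K·H)·P̄ = [1141247/416233 -36446/416233; -36446/416233 102500/416233]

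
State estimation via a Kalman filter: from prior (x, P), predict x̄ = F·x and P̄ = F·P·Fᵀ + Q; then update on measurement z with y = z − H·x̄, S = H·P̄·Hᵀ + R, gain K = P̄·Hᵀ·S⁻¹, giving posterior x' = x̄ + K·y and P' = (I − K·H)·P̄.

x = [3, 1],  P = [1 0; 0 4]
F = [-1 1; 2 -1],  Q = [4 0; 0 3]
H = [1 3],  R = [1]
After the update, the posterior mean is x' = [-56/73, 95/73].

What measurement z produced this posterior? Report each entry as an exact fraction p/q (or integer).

x̄ = F·x = [-2, 5]
P̄ = F·P·Fᵀ + Q = [9 -6; -6 11]
S = H·P̄·Hᵀ + R = [73]
K = P̄·Hᵀ·S⁻¹ = [-9/73; 27/73]
x' − x̄ = [90/73, -270/73] = K·y
y = (KᵀK)⁻¹·Kᵀ·(x' − x̄) = [-10]
z = y + H·x̄ = [-10] + [13] = [3]

z = [3]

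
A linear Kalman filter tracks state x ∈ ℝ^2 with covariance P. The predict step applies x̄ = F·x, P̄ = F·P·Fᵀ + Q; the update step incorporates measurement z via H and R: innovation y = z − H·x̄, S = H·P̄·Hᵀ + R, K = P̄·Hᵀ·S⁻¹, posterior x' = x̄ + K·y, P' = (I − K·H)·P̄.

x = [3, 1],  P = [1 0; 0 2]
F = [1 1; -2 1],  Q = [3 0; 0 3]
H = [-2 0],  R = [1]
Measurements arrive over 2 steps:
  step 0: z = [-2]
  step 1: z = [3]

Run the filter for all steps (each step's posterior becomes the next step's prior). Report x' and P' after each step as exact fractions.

step 0: x' = [28/25, -5], P' = [6/25 0; 0 9]
step 1: x' = [-1933/1249, -7015/1249], P' = [306/1249 213/1249; 213/1249 8928/1249]

step 0: x̄ = F·x = [4, -5]
step 0: P̄ = F·P·Fᵀ + Q = [6 0; 0 9]
step 0: y = z − H·x̄ = [6]
step 0: S = H·P̄·Hᵀ + R = [25]
step 0: K = P̄·Hᵀ·S⁻¹ = [-12/25; 0]
step 0: x' = x̄ + K·y = [28/25, -5]
step 0: P' = (I − K·H)·P̄ = [6/25 0; 0 9]
step 1: x̄ = F·x = [-97/25, -181/25]
step 1: P̄ = F·P·Fᵀ + Q = [306/25 213/25; 213/25 324/25]
step 1: y = z − H·x̄ = [-119/25]
step 1: S = H·P̄·Hᵀ + R = [1249/25]
step 1: K = P̄·Hᵀ·S⁻¹ = [-612/1249; -426/1249]
step 1: x' = x̄ + K·y = [-1933/1249, -7015/1249]
step 1: P' = (I − K·H)·P̄ = [306/1249 213/1249; 213/1249 8928/1249]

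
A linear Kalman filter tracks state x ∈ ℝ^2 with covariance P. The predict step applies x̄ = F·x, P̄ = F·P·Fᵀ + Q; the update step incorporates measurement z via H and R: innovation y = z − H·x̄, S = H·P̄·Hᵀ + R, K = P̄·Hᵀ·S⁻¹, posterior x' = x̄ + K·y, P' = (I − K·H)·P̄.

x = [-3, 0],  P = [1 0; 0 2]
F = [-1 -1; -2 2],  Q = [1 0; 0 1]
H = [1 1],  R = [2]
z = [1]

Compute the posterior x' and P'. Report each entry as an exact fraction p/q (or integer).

x̄ = F·x = [3, 6]
P̄ = F·P·Fᵀ + Q = [4 -2; -2 13]
y = z − H·x̄ = [-8]
S = H·P̄·Hᵀ + R = [15]
K = P̄·Hᵀ·S⁻¹ = [2/15; 11/15]
x' = x̄ + K·y = [29/15, 2/15]
P' = (I − K·H)·P̄ = [56/15 -52/15; -52/15 74/15]

x' = [29/15, 2/15]
P' = [56/15 -52/15; -52/15 74/15]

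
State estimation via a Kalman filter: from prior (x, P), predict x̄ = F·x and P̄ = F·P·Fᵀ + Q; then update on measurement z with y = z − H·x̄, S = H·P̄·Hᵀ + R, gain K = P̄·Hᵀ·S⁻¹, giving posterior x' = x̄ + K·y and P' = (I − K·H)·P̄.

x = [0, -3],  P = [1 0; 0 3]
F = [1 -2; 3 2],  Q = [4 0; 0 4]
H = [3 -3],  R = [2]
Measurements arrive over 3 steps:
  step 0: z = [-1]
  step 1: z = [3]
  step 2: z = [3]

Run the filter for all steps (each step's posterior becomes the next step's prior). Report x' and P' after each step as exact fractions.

step 0: x' = [183/271, 261/271], P' = [1565/271 1539/271; 1539/271 1573/271]
step 1: x' = [-33918/262261, -294498/262261], P' = [851197/262261 840659/262261; 840659/262261 888341/262261]
step 2: x' = [207535647/149513203, 8148411/21359029], P' = [477463589/149513203 67287173/21359029; 67287173/21359029 71103387/21359029]

step 0: x̄ = F·x = [6, -6]
step 0: P̄ = F·P·Fᵀ + Q = [17 -9; -9 25]
step 0: y = z − H·x̄ = [-37]
step 0: S = H·P̄·Hᵀ + R = [542]
step 0: K = P̄·Hᵀ·S⁻¹ = [39/271; -51/271]
step 0: x' = x̄ + K·y = [183/271, 261/271]
step 0: P' = (I − K·H)·P̄ = [1565/271 1539/271; 1539/271 1573/271]
step 1: x̄ = F·x = [-339/271, 1071/271]
step 1: P̄ = F·P·Fᵀ + Q = [2785/271 -7753/271; -7753/271 39929/271]
step 1: y = z − H·x̄ = [5043/271]
step 1: S = H·P̄·Hᵀ + R = [524522/271]
step 1: K = P̄·Hᵀ·S⁻¹ = [15807/262261; -71523/262261]
step 1: x' = x̄ + K·y = [-33918/262261, -294498/262261]
step 1: P' = (I − K·H)·P̄ = [851197/262261 840659/262261; 840659/262261 888341/262261]
step 2: x̄ = F·x = [555078/262261, -690750/262261]
step 2: P̄ = F·P·Fᵀ + Q = [2090969/262261 -4362409/262261; -4362409/262261 22351089/262261]
step 2: y = z − H·x̄ = [-2950701/262261]
step 2: S = H·P̄·Hᵀ + R = [299026406/262261]
step 2: K = P̄·Hᵀ·S⁻¹ = [9680067/149513203; -5724321/21359029]
step 2: x' = x̄ + K·y = [207535647/149513203, 8148411/21359029]
step 2: P' = (I − K·H)·P̄ = [477463589/149513203 67287173/21359029; 67287173/21359029 71103387/21359029]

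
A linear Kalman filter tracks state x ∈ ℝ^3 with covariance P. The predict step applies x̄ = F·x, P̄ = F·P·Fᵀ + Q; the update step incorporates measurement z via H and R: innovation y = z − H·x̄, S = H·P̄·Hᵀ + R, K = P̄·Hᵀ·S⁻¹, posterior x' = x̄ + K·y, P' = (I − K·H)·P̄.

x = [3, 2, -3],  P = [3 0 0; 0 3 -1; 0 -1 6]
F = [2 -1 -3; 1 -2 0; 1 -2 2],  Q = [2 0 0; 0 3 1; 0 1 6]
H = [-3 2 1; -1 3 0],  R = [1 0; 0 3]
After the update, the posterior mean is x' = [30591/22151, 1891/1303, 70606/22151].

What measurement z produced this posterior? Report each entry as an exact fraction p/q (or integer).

x̄ = F·x = [13, -1, -7]
P̄ = F·P·Fᵀ + Q = [65 6 -28; 6 18 20; -28 20 53]
S = H·P̄·Hᵀ + R = [887 325; 325 194]
K = P̄·Hᵀ·S⁻¹ = [-8553/22151 8962/22151; -484/3909 1778/3909; 5738/66453 20531/66453]
x' − x̄ = [-257372/22151, 3194/1303, 225663/22151] = K·y
y = (KᵀK)⁻¹·Kᵀ·(x' − x̄) = [50, 19]
z = y + H·x̄ = [50, 19] + [-48, -16] = [2, 3]

z = [2, 3]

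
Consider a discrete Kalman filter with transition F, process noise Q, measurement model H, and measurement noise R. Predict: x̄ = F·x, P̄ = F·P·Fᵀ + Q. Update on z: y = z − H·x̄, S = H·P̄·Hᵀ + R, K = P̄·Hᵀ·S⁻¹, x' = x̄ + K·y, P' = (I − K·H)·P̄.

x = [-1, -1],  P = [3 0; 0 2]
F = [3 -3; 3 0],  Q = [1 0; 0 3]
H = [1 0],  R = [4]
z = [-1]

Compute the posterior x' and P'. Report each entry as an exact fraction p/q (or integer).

x' = [-23/25, -177/50]
P' = [92/25 54/25; 54/25 771/50]

x̄ = F·x = [0, -3]
P̄ = F·P·Fᵀ + Q = [46 27; 27 30]
y = z − H·x̄ = [-1]
S = H·P̄·Hᵀ + R = [50]
K = P̄·Hᵀ·S⁻¹ = [23/25; 27/50]
x' = x̄ + K·y = [-23/25, -177/50]
P' = (I − K·H)·P̄ = [92/25 54/25; 54/25 771/50]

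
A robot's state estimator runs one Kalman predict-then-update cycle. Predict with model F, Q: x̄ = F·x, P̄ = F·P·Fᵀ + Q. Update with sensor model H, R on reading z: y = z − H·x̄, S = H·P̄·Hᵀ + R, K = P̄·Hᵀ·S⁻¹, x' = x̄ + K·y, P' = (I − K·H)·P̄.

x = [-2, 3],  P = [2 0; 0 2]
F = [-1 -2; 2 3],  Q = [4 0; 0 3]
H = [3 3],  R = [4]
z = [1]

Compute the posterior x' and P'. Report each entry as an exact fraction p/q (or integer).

x̄ = F·x = [-4, 5]
P̄ = F·P·Fᵀ + Q = [14 -16; -16 29]
y = z − H·x̄ = [-2]
S = H·P̄·Hᵀ + R = [103]
K = P̄·Hᵀ·S⁻¹ = [-6/103; 39/103]
x' = x̄ + K·y = [-400/103, 437/103]
P' = (I − K·H)·P̄ = [1406/103 -1414/103; -1414/103 1466/103]

x' = [-400/103, 437/103]
P' = [1406/103 -1414/103; -1414/103 1466/103]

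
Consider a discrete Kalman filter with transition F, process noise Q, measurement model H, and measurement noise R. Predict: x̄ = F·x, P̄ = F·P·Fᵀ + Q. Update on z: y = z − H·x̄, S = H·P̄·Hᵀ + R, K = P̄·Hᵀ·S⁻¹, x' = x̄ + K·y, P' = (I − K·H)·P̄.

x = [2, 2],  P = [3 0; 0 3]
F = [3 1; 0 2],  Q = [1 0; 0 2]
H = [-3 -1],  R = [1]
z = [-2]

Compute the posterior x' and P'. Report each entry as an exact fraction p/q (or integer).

x̄ = F·x = [8, 4]
P̄ = F·P·Fᵀ + Q = [31 6; 6 14]
y = z − H·x̄ = [26]
S = H·P̄·Hᵀ + R = [330]
K = P̄·Hᵀ·S⁻¹ = [-3/10; -16/165]
x' = x̄ + K·y = [1/5, 244/165]
P' = (I − K·H)·P̄ = [13/10 -18/5; -18/5 1798/165]

x' = [1/5, 244/165]
P' = [13/10 -18/5; -18/5 1798/165]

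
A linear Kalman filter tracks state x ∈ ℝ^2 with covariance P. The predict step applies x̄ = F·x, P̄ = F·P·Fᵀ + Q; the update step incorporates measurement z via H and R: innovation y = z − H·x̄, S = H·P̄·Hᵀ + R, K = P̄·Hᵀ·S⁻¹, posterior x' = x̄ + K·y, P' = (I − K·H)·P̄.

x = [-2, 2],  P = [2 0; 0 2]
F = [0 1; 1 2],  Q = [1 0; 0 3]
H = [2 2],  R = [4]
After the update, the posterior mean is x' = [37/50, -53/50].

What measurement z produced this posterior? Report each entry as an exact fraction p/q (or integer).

z = [-1]

x̄ = F·x = [2, 2]
P̄ = F·P·Fᵀ + Q = [3 4; 4 13]
S = H·P̄·Hᵀ + R = [100]
K = P̄·Hᵀ·S⁻¹ = [7/50; 17/50]
x' − x̄ = [-63/50, -153/50] = K·y
y = (KᵀK)⁻¹·Kᵀ·(x' − x̄) = [-9]
z = y + H·x̄ = [-9] + [8] = [-1]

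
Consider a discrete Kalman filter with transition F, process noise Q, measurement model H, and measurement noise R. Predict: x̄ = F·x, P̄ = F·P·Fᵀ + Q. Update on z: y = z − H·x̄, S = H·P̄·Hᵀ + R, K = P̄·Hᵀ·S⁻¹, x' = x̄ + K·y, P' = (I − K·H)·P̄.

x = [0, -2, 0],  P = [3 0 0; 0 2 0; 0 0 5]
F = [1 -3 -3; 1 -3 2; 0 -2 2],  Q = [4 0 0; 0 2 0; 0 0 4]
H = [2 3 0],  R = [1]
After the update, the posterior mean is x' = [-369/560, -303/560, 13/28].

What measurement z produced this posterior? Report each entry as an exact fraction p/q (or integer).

x̄ = F·x = [6, 6, 4]
P̄ = F·P·Fᵀ + Q = [70 -9 -18; -9 43 32; -18 32 32]
S = H·P̄·Hᵀ + R = [560]
K = P̄·Hᵀ·S⁻¹ = [113/560; 111/560; 3/28]
x' − x̄ = [-3729/560, -3663/560, -99/28] = K·y
y = (KᵀK)⁻¹·Kᵀ·(x' − x̄) = [-33]
z = y + H·x̄ = [-33] + [30] = [-3]

z = [-3]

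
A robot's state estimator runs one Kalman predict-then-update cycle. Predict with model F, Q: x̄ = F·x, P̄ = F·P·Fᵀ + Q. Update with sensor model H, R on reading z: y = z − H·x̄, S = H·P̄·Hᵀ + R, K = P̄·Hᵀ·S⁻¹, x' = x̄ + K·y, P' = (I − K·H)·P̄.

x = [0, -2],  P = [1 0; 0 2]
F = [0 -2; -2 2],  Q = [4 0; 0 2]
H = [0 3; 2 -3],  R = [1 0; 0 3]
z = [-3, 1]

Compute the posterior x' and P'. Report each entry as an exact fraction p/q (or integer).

x' = [-180/293, -4112/4395]
P' = [252/293 40/293; 40/293 458/4395]

x̄ = F·x = [4, -4]
P̄ = F·P·Fᵀ + Q = [12 -8; -8 14]
y = z − H·x̄ = [9, -19]
S = H·P̄·Hᵀ + R = [127 -174; -174 273]
K = P̄·Hᵀ·S⁻¹ = [120/293 128/293; 458/1465 -58/4395]
x' = x̄ + K·y = [-180/293, -4112/4395]
P' = (I − K·H)·P̄ = [252/293 40/293; 40/293 458/4395]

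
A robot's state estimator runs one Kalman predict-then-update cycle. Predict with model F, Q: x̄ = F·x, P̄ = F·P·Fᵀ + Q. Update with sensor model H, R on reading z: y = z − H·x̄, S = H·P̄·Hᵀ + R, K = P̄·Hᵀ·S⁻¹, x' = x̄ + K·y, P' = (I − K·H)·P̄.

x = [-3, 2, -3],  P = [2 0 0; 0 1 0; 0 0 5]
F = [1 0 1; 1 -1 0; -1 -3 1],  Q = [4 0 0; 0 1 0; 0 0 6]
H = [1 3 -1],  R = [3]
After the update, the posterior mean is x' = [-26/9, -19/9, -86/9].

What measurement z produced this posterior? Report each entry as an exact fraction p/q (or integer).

x̄ = F·x = [-6, -5, -6]
P̄ = F·P·Fᵀ + Q = [11 2 3; 2 4 1; 3 1 22]
S = H·P̄·Hᵀ + R = [72]
K = P̄·Hᵀ·S⁻¹ = [7/36; 13/72; -2/9]
x' − x̄ = [28/9, 26/9, -32/9] = K·y
y = (KᵀK)⁻¹·Kᵀ·(x' − x̄) = [16]
z = y + H·x̄ = [16] + [-15] = [1]

z = [1]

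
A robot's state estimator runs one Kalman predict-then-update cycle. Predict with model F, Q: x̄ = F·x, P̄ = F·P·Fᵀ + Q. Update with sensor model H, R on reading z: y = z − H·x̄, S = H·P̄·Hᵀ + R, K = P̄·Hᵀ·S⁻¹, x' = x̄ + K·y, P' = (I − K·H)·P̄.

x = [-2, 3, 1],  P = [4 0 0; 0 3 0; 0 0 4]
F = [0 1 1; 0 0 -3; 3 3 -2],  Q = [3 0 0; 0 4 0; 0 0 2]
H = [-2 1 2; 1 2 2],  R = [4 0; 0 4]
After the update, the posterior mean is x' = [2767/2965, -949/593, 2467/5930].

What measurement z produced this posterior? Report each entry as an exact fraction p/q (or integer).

x̄ = F·x = [4, -3, 1]
P̄ = F·P·Fᵀ + Q = [10 -12 1; -12 40 24; 1 24 81]
S = H·P̄·Hᵀ + R = [544 562; 562 646]
K = P̄·Hᵀ·S⁻¹ = [-1053/2965 861/2965; 358/1779 8/1779; 47/5930 948/2965]
x' − x̄ = [-9093/2965, 830/593, -3463/5930] = K·y
y = (KᵀK)⁻¹·Kᵀ·(x' − x̄) = [7, -2]
z = y + H·x̄ = [7, -2] + [-9, 0] = [-2, -2]

z = [-2, -2]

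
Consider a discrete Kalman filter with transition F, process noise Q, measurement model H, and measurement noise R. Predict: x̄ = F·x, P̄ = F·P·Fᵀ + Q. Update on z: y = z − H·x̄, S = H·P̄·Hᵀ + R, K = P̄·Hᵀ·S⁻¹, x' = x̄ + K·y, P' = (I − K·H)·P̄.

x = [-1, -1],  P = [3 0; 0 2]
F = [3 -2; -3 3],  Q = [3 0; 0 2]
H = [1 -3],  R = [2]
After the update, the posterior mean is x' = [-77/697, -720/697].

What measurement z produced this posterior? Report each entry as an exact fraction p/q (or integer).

z = [3]

x̄ = F·x = [-1, 0]
P̄ = F·P·Fᵀ + Q = [38 -39; -39 47]
S = H·P̄·Hᵀ + R = [697]
K = P̄·Hᵀ·S⁻¹ = [155/697; -180/697]
x' − x̄ = [620/697, -720/697] = K·y
y = (KᵀK)⁻¹·Kᵀ·(x' − x̄) = [4]
z = y + H·x̄ = [4] + [-1] = [3]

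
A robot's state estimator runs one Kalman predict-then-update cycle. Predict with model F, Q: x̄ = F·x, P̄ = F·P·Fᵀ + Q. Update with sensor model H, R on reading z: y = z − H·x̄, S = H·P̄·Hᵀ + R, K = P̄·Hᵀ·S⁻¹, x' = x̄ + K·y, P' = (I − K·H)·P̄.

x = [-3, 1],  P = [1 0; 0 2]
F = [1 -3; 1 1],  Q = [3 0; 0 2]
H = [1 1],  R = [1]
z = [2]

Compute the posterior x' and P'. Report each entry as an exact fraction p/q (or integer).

x̄ = F·x = [-6, -2]
P̄ = F·P·Fᵀ + Q = [22 -5; -5 5]
y = z − H·x̄ = [10]
S = H·P̄·Hᵀ + R = [18]
K = P̄·Hᵀ·S⁻¹ = [17/18; 0]
x' = x̄ + K·y = [31/9, -2]
P' = (I − K·H)·P̄ = [107/18 -5; -5 5]

x' = [31/9, -2]
P' = [107/18 -5; -5 5]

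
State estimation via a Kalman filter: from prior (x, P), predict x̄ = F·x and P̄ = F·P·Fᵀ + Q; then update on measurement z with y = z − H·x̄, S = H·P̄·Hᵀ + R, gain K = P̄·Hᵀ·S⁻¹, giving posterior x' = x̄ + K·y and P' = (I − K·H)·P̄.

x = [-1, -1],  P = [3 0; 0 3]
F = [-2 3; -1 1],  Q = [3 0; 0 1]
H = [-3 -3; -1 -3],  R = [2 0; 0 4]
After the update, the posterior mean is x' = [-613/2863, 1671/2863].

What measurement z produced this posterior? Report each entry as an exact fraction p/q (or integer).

z = [-1, -2]

x̄ = F·x = [-1, 0]
P̄ = F·P·Fᵀ + Q = [42 15; 15 7]
S = H·P̄·Hᵀ + R = [713 369; 369 199]
K = P̄·Hᵀ·S⁻¹ = [-963/2863 534/2863; 75/2863 -657/2863]
x' − x̄ = [2250/2863, 1671/2863] = K·y
y = (KᵀK)⁻¹·Kᵀ·(x' − x̄) = [-4, -3]
z = y + H·x̄ = [-4, -3] + [3, 1] = [-1, -2]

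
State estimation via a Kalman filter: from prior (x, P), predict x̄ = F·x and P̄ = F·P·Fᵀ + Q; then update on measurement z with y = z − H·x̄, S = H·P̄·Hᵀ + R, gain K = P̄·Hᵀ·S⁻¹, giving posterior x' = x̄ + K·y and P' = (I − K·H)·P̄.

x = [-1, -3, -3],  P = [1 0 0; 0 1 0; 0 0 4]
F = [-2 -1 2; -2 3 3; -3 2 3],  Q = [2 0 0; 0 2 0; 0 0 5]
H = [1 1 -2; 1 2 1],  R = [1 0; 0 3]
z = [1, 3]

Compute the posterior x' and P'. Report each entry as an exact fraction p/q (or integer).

x' = [14191/2123, -5738/2123, 288/193]
P' = [102027/16984 -56895/16984 957/772; -56895/16984 40259/16984 -409/772; 957/772 -409/772 205/386]

x̄ = F·x = [-1, -16, -12]
P̄ = F·P·Fᵀ + Q = [23 25 28; 25 51 48; 28 48 54]
y = z − H·x̄ = [-6, 48]
S = H·P̄·Hᵀ + R = [37 -80; -80 632]
K = P̄·Hᵀ·S⁻¹ = [378/2123 3097/16984; 170/2123 4875/16984; -68/193 183/772]
x' = x̄ + K·y = [14191/2123, -5738/2123, 288/193]
P' = (I − K·H)·P̄ = [102027/16984 -56895/16984 957/772; -56895/16984 40259/16984 -409/772; 957/772 -409/772 205/386]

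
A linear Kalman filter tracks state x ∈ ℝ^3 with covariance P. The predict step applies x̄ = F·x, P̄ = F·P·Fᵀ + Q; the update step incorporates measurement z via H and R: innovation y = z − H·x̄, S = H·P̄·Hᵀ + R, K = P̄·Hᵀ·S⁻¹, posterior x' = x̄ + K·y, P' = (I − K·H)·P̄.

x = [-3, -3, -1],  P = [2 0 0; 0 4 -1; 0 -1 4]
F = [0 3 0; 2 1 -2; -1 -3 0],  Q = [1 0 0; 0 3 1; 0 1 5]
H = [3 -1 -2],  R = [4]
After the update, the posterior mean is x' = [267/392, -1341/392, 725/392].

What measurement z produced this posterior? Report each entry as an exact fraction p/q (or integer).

x̄ = F·x = [-9, -7, 12]
P̄ = F·P·Fᵀ + Q = [37 18 -36; 18 35 -21; -36 -21 43]
S = H·P̄·Hᵀ + R = [784]
K = P̄·Hᵀ·S⁻¹ = [165/784; 61/784; -173/784]
x' − x̄ = [3795/392, 1403/392, -3979/392] = K·y
y = (KᵀK)⁻¹·Kᵀ·(x' − x̄) = [46]
z = y + H·x̄ = [46] + [-44] = [2]

z = [2]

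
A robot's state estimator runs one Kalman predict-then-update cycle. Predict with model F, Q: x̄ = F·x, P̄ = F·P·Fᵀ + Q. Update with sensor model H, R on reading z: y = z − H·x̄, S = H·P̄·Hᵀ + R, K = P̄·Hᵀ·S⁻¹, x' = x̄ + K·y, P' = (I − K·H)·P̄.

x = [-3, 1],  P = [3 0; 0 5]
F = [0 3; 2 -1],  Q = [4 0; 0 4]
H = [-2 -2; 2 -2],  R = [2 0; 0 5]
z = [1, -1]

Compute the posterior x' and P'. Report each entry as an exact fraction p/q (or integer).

x' = [-919/2041, -301/2041]
P' = [11501/26533 -4899/26533; -4899/26533 11361/26533]

x̄ = F·x = [3, -7]
P̄ = F·P·Fᵀ + Q = [49 -15; -15 21]
y = z − H·x̄ = [-7, -21]
S = H·P̄·Hᵀ + R = [162 -112; -112 405]
K = P̄·Hᵀ·S⁻¹ = [-6602/26533 6560/26533; -6462/26533 -6504/26533]
x' = x̄ + K·y = [-919/2041, -301/2041]
P' = (I − K·H)·P̄ = [11501/26533 -4899/26533; -4899/26533 11361/26533]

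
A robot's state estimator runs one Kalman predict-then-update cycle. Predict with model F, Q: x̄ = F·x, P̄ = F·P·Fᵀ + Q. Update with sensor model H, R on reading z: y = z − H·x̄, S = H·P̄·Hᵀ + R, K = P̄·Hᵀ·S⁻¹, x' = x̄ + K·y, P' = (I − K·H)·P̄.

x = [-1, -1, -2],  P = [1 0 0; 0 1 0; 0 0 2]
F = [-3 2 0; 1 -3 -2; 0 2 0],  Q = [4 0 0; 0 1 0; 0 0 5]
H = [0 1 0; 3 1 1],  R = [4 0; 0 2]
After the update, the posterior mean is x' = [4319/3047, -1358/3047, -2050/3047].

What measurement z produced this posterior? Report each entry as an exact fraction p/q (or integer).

x̄ = F·x = [1, 6, -2]
P̄ = F·P·Fᵀ + Q = [17 -9 4; -9 19 -6; 4 -6 9]
S = H·P̄·Hᵀ + R = [23 -14; -14 141]
K = P̄·Hᵀ·S⁻¹ = [-625/3047 932/3047; 2483/3047 -56/3047; -636/3047 261/3047]
x' − x̄ = [1272/3047, -19640/3047, 4044/3047] = K·y
y = (KᵀK)⁻¹·Kᵀ·(x' − x̄) = [-8, -4]
z = y + H·x̄ = [-8, -4] + [6, 7] = [-2, 3]

z = [-2, 3]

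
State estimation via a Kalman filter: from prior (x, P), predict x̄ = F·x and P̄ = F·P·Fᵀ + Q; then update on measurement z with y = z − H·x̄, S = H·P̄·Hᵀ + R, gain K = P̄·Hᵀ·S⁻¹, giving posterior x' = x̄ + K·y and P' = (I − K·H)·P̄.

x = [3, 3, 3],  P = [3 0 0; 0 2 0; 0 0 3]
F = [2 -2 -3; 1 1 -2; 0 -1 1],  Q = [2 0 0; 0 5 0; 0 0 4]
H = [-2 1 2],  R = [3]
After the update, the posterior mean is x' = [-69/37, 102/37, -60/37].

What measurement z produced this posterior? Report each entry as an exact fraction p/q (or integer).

x̄ = F·x = [-9, 0, 0]
P̄ = F·P·Fᵀ + Q = [49 20 -5; 20 22 -8; -5 -8 9]
S = H·P̄·Hᵀ + R = [185]
K = P̄·Hᵀ·S⁻¹ = [-88/185; -34/185; 4/37]
x' − x̄ = [264/37, 102/37, -60/37] = K·y
y = (KᵀK)⁻¹·Kᵀ·(x' − x̄) = [-15]
z = y + H·x̄ = [-15] + [18] = [3]

z = [3]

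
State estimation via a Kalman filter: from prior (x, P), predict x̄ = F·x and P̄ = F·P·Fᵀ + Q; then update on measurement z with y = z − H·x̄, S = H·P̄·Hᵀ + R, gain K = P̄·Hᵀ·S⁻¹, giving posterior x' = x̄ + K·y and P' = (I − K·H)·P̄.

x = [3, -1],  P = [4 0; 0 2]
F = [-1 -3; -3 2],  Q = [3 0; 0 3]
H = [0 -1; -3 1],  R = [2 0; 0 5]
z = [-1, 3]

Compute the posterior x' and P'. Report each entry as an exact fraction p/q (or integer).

x̄ = F·x = [0, -11]
P̄ = F·P·Fᵀ + Q = [25 0; 0 47]
y = z − H·x̄ = [-12, 14]
S = H·P̄·Hᵀ + R = [49 -47; -47 277]
K = P̄·Hᵀ·S⁻¹ = [-1175/3788 -1225/3788; -5405/5682 47/5682]
x' = x̄ + K·y = [-1525/1894, 1508/2841]
P' = (I − K·H)·P̄ = [2825/3788 1175/1894; 1175/1894 5405/2841]

x' = [-1525/1894, 1508/2841]
P' = [2825/3788 1175/1894; 1175/1894 5405/2841]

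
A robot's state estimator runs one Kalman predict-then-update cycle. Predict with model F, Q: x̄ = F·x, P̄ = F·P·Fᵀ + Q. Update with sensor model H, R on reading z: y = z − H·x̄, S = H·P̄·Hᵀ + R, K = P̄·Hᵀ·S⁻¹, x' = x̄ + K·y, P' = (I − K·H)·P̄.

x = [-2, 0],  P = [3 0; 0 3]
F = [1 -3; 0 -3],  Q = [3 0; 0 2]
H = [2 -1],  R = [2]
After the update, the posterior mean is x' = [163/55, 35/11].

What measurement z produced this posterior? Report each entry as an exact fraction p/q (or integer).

x̄ = F·x = [-2, 0]
P̄ = F·P·Fᵀ + Q = [33 27; 27 29]
S = H·P̄·Hᵀ + R = [55]
K = P̄·Hᵀ·S⁻¹ = [39/55; 5/11]
x' − x̄ = [273/55, 35/11] = K·y
y = (KᵀK)⁻¹·Kᵀ·(x' − x̄) = [7]
z = y + H·x̄ = [7] + [-4] = [3]

z = [3]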